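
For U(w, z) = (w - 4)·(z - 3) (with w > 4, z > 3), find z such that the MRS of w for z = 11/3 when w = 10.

z = 25

MU_w = (z−3), MU_z = (w−4).
MRS = (z−3)/(w−4).
Substitute w = 10: MRS = (z − 3)/6. Setting this equal to 11/3 gives z − 3 = (11/3)·6 = 22, so z = 25.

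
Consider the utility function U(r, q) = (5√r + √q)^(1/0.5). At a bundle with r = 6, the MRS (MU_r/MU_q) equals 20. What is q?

q = 96

For CES with ρ = 0.5, MRS = (5/1)·√(q/r).
Setting (5/1)·√(q/6) = 20 gives √(q/6) = 4, so q/6 = 16 and q = 96.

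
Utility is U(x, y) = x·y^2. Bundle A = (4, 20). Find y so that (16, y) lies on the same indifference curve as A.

U(4, 20) = 1600.
Set U(16, y) = 1600 and solve.
With x = 16: y^2 = 1600/16 = 100; taking the square root, y = 10.
Check: U(16, 10) = 1600.

y = 10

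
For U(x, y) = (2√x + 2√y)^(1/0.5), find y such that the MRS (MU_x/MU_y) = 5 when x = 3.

y = 75

For CES with ρ = 0.5, MRS = √(y/x).
Setting √(y/3) = 5 gives y/3 = 25 and y = 75.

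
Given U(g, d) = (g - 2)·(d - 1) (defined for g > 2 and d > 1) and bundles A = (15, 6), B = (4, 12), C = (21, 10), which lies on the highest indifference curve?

Evaluate utility at each bundle:
U(A) = 65.
U(B) = 22.
U(C) = 171.
Highest utility is C, so C ≻ A ≻ B.

Bundle C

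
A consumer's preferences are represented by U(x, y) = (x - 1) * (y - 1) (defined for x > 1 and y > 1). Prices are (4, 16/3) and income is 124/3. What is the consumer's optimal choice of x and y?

MU_x = (y−1), MU_y = (x−1).
MRS = (y−1)/(x−1).
Tangency: set MRS = p_x/p_y = 4/(16/3) = 0.75.
So (y − 1)/(x − 1) = 0.75, i.e. (y − 1) = 0.75·(x − 1).
Rewrite the budget in excess-of-subsistence terms: 4·(x − 1) + (16/3)·(y − 1) = 124/3 − 4·1 − (16/3)·1 = 32.
Substituting, 8·(x − 1) = 32, so x − 1 = 4 and x* = 5.
Then y − 1 = 0.75·4 = 3, so y* = 4.

x* = 5, y* = 4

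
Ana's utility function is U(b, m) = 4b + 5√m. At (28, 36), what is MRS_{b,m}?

MU_b = 4, MU_m = 5/(2√m).
MRS = 4 ÷ (5/(2√m)).
At (28, 36): MRS = 9.6.
So at (28, 36) the consumer would give up 9.6 units of m for one more unit of b.

MRS = 9.6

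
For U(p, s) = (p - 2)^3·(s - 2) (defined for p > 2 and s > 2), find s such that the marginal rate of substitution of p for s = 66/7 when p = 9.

s = 24

MU_p = 3·(p−2)^2·(s−2), MU_s = (p−2)^3.
MRS = (3/1)·(s−2)/(p−2).
Substitute p = 9: MRS = (s − 2)/(7/3). Setting this equal to 66/7 gives s − 2 = (66/7)·(7/3) = 22, so s = 24.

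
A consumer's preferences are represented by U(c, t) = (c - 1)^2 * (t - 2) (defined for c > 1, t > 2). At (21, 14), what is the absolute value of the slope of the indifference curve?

MRS = 1.2

MU_c = 2·(c−1)·(t−2), MU_t = (c−1)^2.
MRS = (2/1)·(t−2)/(c−1).
At (21, 14): MRS = 1.2.
That is, one extra unit of c is worth 1.2 units of t at the margin.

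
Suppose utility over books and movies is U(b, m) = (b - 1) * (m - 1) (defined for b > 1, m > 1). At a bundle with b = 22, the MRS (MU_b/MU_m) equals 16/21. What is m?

MU_b = (m−1), MU_m = (b−1).
MRS = (m−1)/(b−1).
Substitute b = 22: MRS = (m − 1)/21. Setting this equal to 16/21 gives m − 1 = (16/21)·21 = 16, so m = 17.

m = 17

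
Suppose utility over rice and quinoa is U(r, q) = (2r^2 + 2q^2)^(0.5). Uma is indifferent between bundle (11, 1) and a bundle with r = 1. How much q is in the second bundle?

q = 11

U depends on (r, q) only through S = 2r^2 + 2q^2, so equal utility means equal S. At (11, 1): S = 244.
With r = 1: 2·1^2 = 2, so 2q^2 = 244 − 2 = 242, i.e. q^2 = 121.
Hence q = √121 = 11.
Check: U(1, 11) = 15.6205.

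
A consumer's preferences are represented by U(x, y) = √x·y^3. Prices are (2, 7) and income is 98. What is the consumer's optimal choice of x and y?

x* = 7, y* = 12

MU_x = 0.5·x^(-0.5)·y^3 and MU_y = 3·√x·y^2.
MRS = MU_x/MU_y = (1/6)·y/x.
Tangency: set MRS = p_x/p_y = 2/7.
So (1/6)·y/x = 2/7, i.e. y = (12/7)·x.
Substitute into the budget 2·x + 7·y = 98: 14·x = 98, so x* = 7.
Then y* = (12/7)·7 = 12.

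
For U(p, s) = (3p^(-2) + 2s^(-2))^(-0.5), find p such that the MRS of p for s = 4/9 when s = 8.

p = 12

For CES with ρ = -2, MRS = (3/2)·(s/p)^3.
Setting (3/2)·(8/p)^3 = 4/9 gives (8/p)^3 = 8/27, so 8/p = 2/3 and p = 12.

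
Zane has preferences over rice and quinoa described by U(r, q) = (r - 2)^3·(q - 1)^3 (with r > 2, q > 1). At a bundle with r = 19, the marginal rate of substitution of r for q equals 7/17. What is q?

q = 8

MU_r = 3·(r−2)^2·(q−1)^3, MU_q = 3·(r−2)^3·(q−1)^2.
MRS = (q−1)/(r−2).
Substitute r = 19: MRS = (q − 1)/17. Setting this equal to 7/17 gives q − 1 = (7/17)·17 = 7, so q = 8.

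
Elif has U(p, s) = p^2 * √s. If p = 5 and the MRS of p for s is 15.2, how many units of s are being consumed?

s = 19

MU_p = 2·p·√s and MU_s = 0.5·p^2·s^(-0.5).
MRS = MU_p/MU_s = (4)·s/p.
Substitute p = 5: MRS = s/1.25. Setting s/1.25 = 15.2 gives s = 15.2·1.25 = 19.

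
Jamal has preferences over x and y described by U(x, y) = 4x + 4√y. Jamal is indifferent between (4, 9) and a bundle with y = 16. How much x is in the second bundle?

U(4, 9) = 28.
Set U(x, 16) = 28 and solve.
With y = 16: √16 = 4, so 4x = 28 − 4·4 = 12 and x = 3.
Check: U(3, 16) = 28.

x = 3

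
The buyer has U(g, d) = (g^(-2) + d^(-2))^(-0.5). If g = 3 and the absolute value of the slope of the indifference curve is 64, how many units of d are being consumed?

For CES with ρ = -2, MRS = (d/g)^3.
Setting (d/3)^3 = 64 gives d/3 = 4 and d = 12.

d = 12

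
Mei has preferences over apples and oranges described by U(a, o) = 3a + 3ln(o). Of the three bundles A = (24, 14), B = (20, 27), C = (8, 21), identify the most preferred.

Bundle A

Evaluate utility at each bundle:
U(A) = 79.917.
U(B) = 69.888.
U(C) = 33.134.
Highest utility is A, so A ≻ B ≻ C.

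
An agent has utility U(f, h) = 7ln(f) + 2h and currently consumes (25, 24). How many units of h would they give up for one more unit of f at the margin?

MU_f = 7/f, MU_h = 2.
MRS = 7/f ÷ 2.
At (25, 24): MRS = 7/50.
The indifference curve has slope −7/50 at this bundle.

MRS = 7/50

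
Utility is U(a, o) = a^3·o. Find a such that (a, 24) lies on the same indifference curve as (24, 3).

a = 12

U(24, 3) = 41472.
Set U(a, 24) = 41472 and solve.
With o = 24: a^3 = 41472/24 = 1728; taking the cube root, a = 12.
Check: U(12, 24) = 41472.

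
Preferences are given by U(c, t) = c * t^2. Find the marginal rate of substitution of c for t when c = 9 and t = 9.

MRS = 0.5

MU_c = t^2 and MU_t = 2·c·t.
MRS = MU_c/MU_t = (1/2)·t/c.
At (9, 9): MRS = 0.5.
So at (9, 9) the consumer would give up 0.5 units of t for one more unit of c.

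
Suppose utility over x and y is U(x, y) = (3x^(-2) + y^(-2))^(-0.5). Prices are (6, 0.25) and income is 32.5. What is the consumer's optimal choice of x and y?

x* = 5, y* = 10

For CES with ρ = -2, MRS = (3/1)·(y/x)^3.
Tangency: set MRS = p_x/p_y = 6/0.25 = 24.
So (y/x)^3 = 8; taking the cube root, y/x = 2, i.e. y = 2·x.
Substitute into the budget 6·x + 0.25·y = 32.5: 6.5·x = 32.5, so x* = 5 and y* = 2·5 = 10.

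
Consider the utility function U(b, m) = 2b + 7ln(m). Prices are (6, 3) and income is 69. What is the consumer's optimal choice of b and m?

MU_b = 2, MU_m = 7/m.
MRS = 2 ÷ (7/m).
Tangency: set MRS = p_b/p_m = 6/3 = 2.
MRS depends only on m: (2/7)·m = 2 ⇒ m* = 2/(2/7) = 7.
From the budget, 6·b = 69 − 3·7 = 48, so b* = 8.

b* = 8, m* = 7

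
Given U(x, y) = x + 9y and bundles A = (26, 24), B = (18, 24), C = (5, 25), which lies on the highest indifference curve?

Bundle A

Evaluate utility at each bundle:
U(A) = 242.
U(B) = 234.
U(C) = 230.
Highest utility is A, so A ≻ B ≻ C.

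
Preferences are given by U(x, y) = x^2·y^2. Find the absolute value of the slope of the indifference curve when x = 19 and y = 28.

MU_x = 2·x·y^2 and MU_y = 2·x^2·y.
MRS = MU_x/MU_y = y/x.
At (19, 28): MRS = 28/19.
That is, one extra unit of x is worth 28/19 units of y at the margin.

MRS = 28/19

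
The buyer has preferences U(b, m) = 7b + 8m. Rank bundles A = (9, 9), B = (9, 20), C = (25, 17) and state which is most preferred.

Evaluate utility at each bundle:
U(A) = 135.
U(B) = 223.
U(C) = 311.
Highest utility is C, so C ≻ B ≻ A.

Bundle C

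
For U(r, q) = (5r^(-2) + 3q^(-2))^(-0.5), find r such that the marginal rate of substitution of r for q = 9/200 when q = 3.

For CES with ρ = -2, MRS = (5/3)·(q/r)^3.
Setting (5/3)·(3/r)^3 = 9/200 gives (3/r)^3 = 27/1000, so 3/r = 0.3 and r = 10.

r = 10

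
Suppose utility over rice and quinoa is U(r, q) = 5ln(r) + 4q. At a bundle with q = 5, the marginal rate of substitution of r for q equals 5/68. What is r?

MU_r = 5/r, MU_q = 4.
MRS = 5/r ÷ 4.
MRS depends only on r: 1.25/r = 5/68 ⇒ r = 1.25/(5/68) = 17.

r = 17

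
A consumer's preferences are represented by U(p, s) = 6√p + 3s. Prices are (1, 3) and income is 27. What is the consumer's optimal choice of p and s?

p* = 9, s* = 6

MU_p = 6/(2√p), MU_s = 3.
MRS = 6/(2√p) ÷ 3.
Tangency: set MRS = p_p/p_s = 1/3.
MRS depends only on p: 1/√p = 1/3 ⇒ √p = 1/(1/3) = 3 ⇒ p* = 9.
From the budget, 3·s = 27 − 1·9 = 18, so s* = 6.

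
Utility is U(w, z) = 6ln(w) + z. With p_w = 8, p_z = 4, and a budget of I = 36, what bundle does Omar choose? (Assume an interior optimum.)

MU_w = 6/w, MU_z = 1.
MRS = 6/w ÷ 1.
Tangency: set MRS = p_w/p_z = 8/4 = 2.
MRS depends only on w: 6/w = 2 ⇒ w* = 6/2 = 3.
From the budget, 4·z = 36 − 8·3 = 12, so z* = 3.

w* = 3, z* = 3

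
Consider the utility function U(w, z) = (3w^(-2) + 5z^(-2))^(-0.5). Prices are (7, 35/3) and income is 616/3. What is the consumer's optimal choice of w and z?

w* = 11, z* = 11

For CES with ρ = -2, MRS = (3/5)·(z/w)^3.
Tangency: set MRS = p_w/p_z = 7/(35/3) = 0.6.
So (z/w)^3 = 1; taking the cube root, z/w = 1, i.e. z = w.
Substitute into the budget 7·w + (35/3)·z = 616/3: (56/3)·w = 616/3, so w* = 11 and z* = 11.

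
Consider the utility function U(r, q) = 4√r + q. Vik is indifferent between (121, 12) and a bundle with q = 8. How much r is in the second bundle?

U(121, 12) = 56.
Set U(r, 8) = 56 and solve.
With q = 8: 4√r = 56 − 8 = 48, so √r = 12 and r = 144.
Check: U(144, 8) = 56.

r = 144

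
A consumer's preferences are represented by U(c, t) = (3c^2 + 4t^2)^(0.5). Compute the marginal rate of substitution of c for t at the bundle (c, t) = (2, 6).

MRS = 0.25

For CES with ρ = 2, MRS = (3/4)·(t/c)^(-1).
At (2, 6): MRS = 0.25.
The indifference curve has slope −0.25 at this bundle.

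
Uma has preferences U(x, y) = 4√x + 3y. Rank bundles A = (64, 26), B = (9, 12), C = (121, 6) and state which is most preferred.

Bundle A

Evaluate utility at each bundle:
U(A) = 110.000.
U(B) = 48.000.
U(C) = 62.000.
Highest utility is A, so A ≻ C ≻ B.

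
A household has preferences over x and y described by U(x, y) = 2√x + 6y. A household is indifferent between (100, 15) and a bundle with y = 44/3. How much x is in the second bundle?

x = 121

U(100, 15) = 110.
Set U(x, 44/3) = 110 and solve.
With y = 44/3: 2√x = 110 − 6·44/3 = 22, so √x = 11 and x = 121.
Check: U(121, 44/3) = 110.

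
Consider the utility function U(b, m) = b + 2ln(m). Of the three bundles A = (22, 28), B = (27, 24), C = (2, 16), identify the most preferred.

Evaluate utility at each bundle:
U(A) = 28.664.
U(B) = 33.356.
U(C) = 7.545.
Highest utility is B, so B ≻ A ≻ C.

Bundle B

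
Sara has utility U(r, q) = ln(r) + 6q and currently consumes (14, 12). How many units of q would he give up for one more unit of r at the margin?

MU_r = 1/r, MU_q = 6.
MRS = 1/r ÷ 6.
At (14, 12): MRS = 1/84.
So at (14, 12) the consumer would give up 1/84 units of q for one more unit of r.

MRS = 1/84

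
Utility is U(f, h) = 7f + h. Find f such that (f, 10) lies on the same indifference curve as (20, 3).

U(20, 3) = 143.
Set U(f, 10) = 143 and solve.
7f + 10 = 143 ⇒ 7f = 133 ⇒ f = 19.
Check: U(19, 10) = 143.

f = 19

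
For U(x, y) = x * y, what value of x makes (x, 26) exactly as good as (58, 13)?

U(58, 13) = 754.
Set U(x, 26) = 754 and solve.
With y = 26: x = 754/26 = 29.
Check: U(29, 26) = 754.

x = 29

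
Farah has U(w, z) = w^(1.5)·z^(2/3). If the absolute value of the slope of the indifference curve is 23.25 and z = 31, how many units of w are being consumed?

w = 3

MU_w = 1.5·√w·z^(2/3) and MU_z = 2/3·w^(1.5)·z^(-1/3).
MRS = MU_w/MU_z = (2.25)·z/w.
Substitute z = 31: MRS = 69.75/w. Setting 69.75/w = 23.25 gives w = 69.75/23.25 = 3.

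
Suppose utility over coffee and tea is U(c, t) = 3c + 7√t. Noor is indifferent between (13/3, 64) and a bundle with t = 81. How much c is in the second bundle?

c = 2

U(13/3, 64) = 69.
Set U(c, 81) = 69 and solve.
With t = 81: √81 = 9, so 3c = 69 − 7·9 = 6 and c = 2.
Check: U(2, 81) = 69.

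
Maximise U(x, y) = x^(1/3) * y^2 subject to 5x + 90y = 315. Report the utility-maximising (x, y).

MU_x = 1/3·x^(-2/3)·y^2 and MU_y = 2·x^(1/3)·y.
MRS = MU_x/MU_y = (1/6)·y/x.
Tangency: set MRS = p_x/p_y = 5/90 = 1/18.
So (1/6)·y/x = 1/18, i.e. y = (1/3)·x.
Substitute into the budget 5·x + 90·y = 315: 35·x = 315, so x* = 9.
Then y* = (1/3)·9 = 3.

x* = 9, y* = 3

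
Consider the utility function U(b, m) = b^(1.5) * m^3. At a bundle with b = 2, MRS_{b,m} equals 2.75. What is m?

MU_b = 1.5·√b·m^3 and MU_m = 3·b^(1.5)·m^2.
MRS = MU_b/MU_m = (0.5)·m/b.
Substitute b = 2: MRS = m/4. Setting m/4 = 2.75 gives m = 2.75·4 = 11.

m = 11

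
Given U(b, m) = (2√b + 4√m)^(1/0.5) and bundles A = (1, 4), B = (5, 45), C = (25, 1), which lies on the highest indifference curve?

Evaluate utility at each bundle:
U(A) = 100.000.
U(B) = 980.000.
U(C) = 196.000.
Highest utility is B, so B ≻ C ≻ A.

Bundle B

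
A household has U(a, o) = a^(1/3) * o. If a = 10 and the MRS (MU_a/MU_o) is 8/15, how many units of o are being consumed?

MU_a = 1/3·a^(-2/3)·o and MU_o = a^(1/3).
MRS = MU_a/MU_o = (1/3)·o/a.
Substitute a = 10: MRS = o/30. Setting o/30 = 8/15 gives o = (8/15)·30 = 16.

o = 16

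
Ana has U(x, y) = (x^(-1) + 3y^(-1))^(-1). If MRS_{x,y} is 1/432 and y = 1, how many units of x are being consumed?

x = 12

For CES with ρ = -1, MRS = (1/3)·(y/x)^2.
Setting (1/3)·(1/x)^2 = 1/432 gives (1/x)^2 = 1/144, so 1/x = 1/12 and x = 12.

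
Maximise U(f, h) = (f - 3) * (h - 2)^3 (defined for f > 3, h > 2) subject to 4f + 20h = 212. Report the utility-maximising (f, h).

MU_f = (h−2)^3, MU_h = 3·(f−3)·(h−2)^2.
MRS = (1/3)·(h−2)/(f−3).
Tangency: set MRS = p_f/p_h = 4/20 = 0.2.
So (1/3)·(h − 2)/(f − 3) = 0.2, i.e. (h − 2) = 0.6·(f − 3).
Rewrite the budget in excess-of-subsistence terms: 4·(f − 3) + 20·(h − 2) = 212 − 4·3 − 20·2 = 160.
Substituting, 16·(f − 3) = 160, so f − 3 = 10 and f* = 13.
Then h − 2 = 0.6·10 = 6, so h* = 8.

f* = 13, h* = 8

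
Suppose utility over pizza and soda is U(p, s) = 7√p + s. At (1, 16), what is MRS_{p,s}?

MU_p = 7/(2√p), MU_s = 1.
MRS = 7/(2√p) ÷ 1.
At (1, 16): MRS = 3.5.
So at (1, 16) the consumer would give up 3.5 units of s for one more unit of p.

MRS = 3.5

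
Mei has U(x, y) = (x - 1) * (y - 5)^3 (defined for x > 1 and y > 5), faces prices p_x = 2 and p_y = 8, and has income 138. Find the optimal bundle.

x* = 13, y* = 14

MU_x = (y−5)^3, MU_y = 3·(x−1)·(y−5)^2.
MRS = (1/3)·(y−5)/(x−1).
Tangency: set MRS = p_x/p_y = 2/8 = 0.25.
So (1/3)·(y − 5)/(x − 1) = 0.25, i.e. (y − 5) = 0.75·(x − 1).
Rewrite the budget in excess-of-subsistence terms: 2·(x − 1) + 8·(y − 5) = 138 − 2·1 − 8·5 = 96.
Substituting, 8·(x − 1) = 96, so x − 1 = 12 and x* = 13.
Then y − 5 = 0.75·12 = 9, so y* = 14.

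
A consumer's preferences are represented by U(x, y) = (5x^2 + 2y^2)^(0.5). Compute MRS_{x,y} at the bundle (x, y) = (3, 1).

MRS = 7.5

For CES with ρ = 2, MRS = (5/2)·(y/x)^(-1).
At (3, 1): MRS = 7.5.
That is, one extra unit of x is worth 7.5 units of y at the margin.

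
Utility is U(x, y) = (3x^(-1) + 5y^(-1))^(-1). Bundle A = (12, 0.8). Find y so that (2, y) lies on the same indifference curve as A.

U depends on (x, y) only through S = 3x^(-1) + 5y^(-1), so equal utility means equal S. At (12, 0.8): S = 6.5.
With x = 2: 3·2^(-1) = 1.5, so 5y^(-1) = 6.5 − 1.5 = 5, i.e. y^(-1) = 1.
Hence y = 1/1 = 1.
Check: U(2, 1) = 0.1538.

y = 1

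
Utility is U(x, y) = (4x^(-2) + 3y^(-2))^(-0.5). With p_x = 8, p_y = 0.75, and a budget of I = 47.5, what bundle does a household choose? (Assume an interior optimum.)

x* = 5, y* = 10

For CES with ρ = -2, MRS = (4/3)·(y/x)^3.
Tangency: set MRS = p_x/p_y = 8/0.75 = 32/3.
So (y/x)^3 = 8; taking the cube root, y/x = 2, i.e. y = 2·x.
Substitute into the budget 8·x + 0.75·y = 47.5: 9.5·x = 47.5, so x* = 5 and y* = 2·5 = 10.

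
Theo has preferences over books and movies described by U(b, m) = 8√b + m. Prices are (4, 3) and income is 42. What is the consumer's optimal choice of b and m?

b* = 9, m* = 2

MU_b = 8/(2√b), MU_m = 1.
MRS = 8/(2√b) ÷ 1.
Tangency: set MRS = p_b/p_m = 4/3.
MRS depends only on b: 4/√b = 4/3 ⇒ √b = 4/(4/3) = 3 ⇒ b* = 9.
From the budget, 3·m = 42 − 4·9 = 6, so m* = 2.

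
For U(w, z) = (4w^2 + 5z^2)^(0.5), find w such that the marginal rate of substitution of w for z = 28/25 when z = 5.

w = 7

For CES with ρ = 2, MRS = (4/5)·(z/w)^(-1).
Setting (4/5)·(5/w)^(-1) = 28/25 gives (5/w)^(-1) = 1.4, so 5/w = 5/7 and w = 7.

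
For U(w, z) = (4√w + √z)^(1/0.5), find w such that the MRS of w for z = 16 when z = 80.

For CES with ρ = 0.5, MRS = (4/1)·√(z/w).
Setting (4/1)·√(80/w) = 16 gives √(80/w) = 4, so 80/w = 16 and w = 5.

w = 5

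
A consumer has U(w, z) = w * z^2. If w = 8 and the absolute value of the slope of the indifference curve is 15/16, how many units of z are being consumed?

z = 15

MU_w = z^2 and MU_z = 2·w·z.
MRS = MU_w/MU_z = (1/2)·z/w.
Substitute w = 8: MRS = z/16. Setting z/16 = 15/16 gives z = (15/16)·16 = 15.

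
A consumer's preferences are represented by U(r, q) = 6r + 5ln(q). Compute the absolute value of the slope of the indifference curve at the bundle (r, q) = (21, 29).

MU_r = 6, MU_q = 5/q.
MRS = 6 ÷ (5/q).
At (21, 29): MRS = 34.8.
The indifference curve has slope −34.8 at this bundle.

MRS = 34.8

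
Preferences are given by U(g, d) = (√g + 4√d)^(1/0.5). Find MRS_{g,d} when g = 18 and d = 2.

For CES with ρ = 0.5, MRS = (1/4)·√(d/g).
At (18, 2): MRS = 1/12.
That is, one extra unit of g is worth 1/12 units of d at the margin.

MRS = 1/12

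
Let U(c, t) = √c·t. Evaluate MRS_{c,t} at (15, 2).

MU_c = 0.5·c^(-0.5)·t and MU_t = √c.
MRS = MU_c/MU_t = (0.5)·t/c.
At (15, 2): MRS = 1/15.
So at (15, 2) the consumer would give up 1/15 units of t for one more unit of c.

MRS = 1/15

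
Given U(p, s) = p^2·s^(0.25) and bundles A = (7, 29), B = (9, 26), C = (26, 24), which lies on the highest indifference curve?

Evaluate utility at each bundle:
U(A) = 113.709.
U(B) = 182.906.
U(C) = 1496.234.
Highest utility is C, so C ≻ B ≻ A.

Bundle C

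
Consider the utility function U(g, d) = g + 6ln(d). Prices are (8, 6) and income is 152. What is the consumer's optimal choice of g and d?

g* = 13, d* = 8

MU_g = 1, MU_d = 6/d.
MRS = 1 ÷ (6/d).
Tangency: set MRS = p_g/p_d = 8/6 = 4/3.
MRS depends only on d: (1/6)·d = 4/3 ⇒ d* = (4/3)/(1/6) = 8.
From the budget, 8·g = 152 − 6·8 = 104, so g* = 13.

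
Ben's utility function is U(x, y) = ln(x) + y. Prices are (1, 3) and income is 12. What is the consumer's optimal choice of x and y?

x* = 3, y* = 3

MU_x = 1/x, MU_y = 1.
MRS = 1/x ÷ 1.
Tangency: set MRS = p_x/p_y = 1/3.
MRS depends only on x: 1/x = 1/3 ⇒ x* = 1/(1/3) = 3.
From the budget, 3·y = 12 − 1·3 = 9, so y* = 3.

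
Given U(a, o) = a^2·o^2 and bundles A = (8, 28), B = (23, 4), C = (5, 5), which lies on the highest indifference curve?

Bundle A

Evaluate utility at each bundle:
U(A) = 50176.
U(B) = 8464.
U(C) = 625.
Highest utility is A, so A ≻ B ≻ C.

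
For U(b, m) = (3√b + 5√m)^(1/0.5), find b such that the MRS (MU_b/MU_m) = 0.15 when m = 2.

For CES with ρ = 0.5, MRS = (3/5)·√(m/b).
Setting (3/5)·√(2/b) = 0.15 gives √(2/b) = 0.25, so 2/b = 1/16 and b = 32.

b = 32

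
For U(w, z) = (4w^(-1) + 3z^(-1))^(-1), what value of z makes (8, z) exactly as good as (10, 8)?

z = 120/11

U depends on (w, z) only through S = 4w^(-1) + 3z^(-1), so equal utility means equal S. At (10, 8): S = 31/40.
With w = 8: 4·8^(-1) = 0.5, so 3z^(-1) = 31/40 − 0.5 = 11/40, i.e. z^(-1) = 11/120.
Hence z = 1/(11/120) = 120/11.
Check: U(8, 120/11) = 1.2903.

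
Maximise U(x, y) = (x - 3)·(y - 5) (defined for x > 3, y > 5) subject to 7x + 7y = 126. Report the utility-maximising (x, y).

MU_x = (y−5), MU_y = (x−3).
MRS = (y−5)/(x−3).
Tangency: set MRS = p_x/p_y = 7/7 = 1.
So (y − 5)/(x − 3) = 1, i.e. (y − 5) = (x − 3).
Rewrite the budget in excess-of-subsistence terms: 7·(x − 3) + 7·(y − 5) = 126 − 7·3 − 7·5 = 70.
Substituting, 14·(x − 3) = 70, so x − 3 = 5 and x* = 8.
Then y − 5 = 5, so y* = 10.

x* = 8, y* = 10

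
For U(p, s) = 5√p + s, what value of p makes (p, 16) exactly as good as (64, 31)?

p = 121

U(64, 31) = 71.
Set U(p, 16) = 71 and solve.
With s = 16: 5√p = 71 − 16 = 55, so √p = 11 and p = 121.
Check: U(121, 16) = 71.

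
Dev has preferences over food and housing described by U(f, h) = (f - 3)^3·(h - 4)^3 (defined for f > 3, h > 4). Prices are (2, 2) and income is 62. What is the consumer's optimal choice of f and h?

f* = 15, h* = 16

MU_f = 3·(f−3)^2·(h−4)^3, MU_h = 3·(f−3)^3·(h−4)^2.
MRS = (h−4)/(f−3).
Tangency: set MRS = p_f/p_h = 2/2 = 1.
So (h − 4)/(f − 3) = 1, i.e. (h − 4) = (f − 3).
Rewrite the budget in excess-of-subsistence terms: 2·(f − 3) + 2·(h − 4) = 62 − 2·3 − 2·4 = 48.
Substituting, 4·(f − 3) = 48, so f − 3 = 12 and f* = 15.
Then h − 4 = 12, so h* = 16.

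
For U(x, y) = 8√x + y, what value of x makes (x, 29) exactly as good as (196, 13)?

U(196, 13) = 125.
Set U(x, 29) = 125 and solve.
With y = 29: 8√x = 125 − 29 = 96, so √x = 12 and x = 144.
Check: U(144, 29) = 125.

x = 144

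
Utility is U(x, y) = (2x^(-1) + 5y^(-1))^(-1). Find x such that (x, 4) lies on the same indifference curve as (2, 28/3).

U depends on (x, y) only through S = 2x^(-1) + 5y^(-1), so equal utility means equal S. At (2, 28/3): S = 43/28.
With y = 4: 5·4^(-1) = 1.25, so 2x^(-1) = 43/28 − 1.25 = 2/7, i.e. x^(-1) = 1/7.
Hence x = 1/(1/7) = 7.
Check: U(7, 4) = 0.6512.

x = 7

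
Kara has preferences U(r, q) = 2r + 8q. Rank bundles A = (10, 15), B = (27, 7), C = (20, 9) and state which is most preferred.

Evaluate utility at each bundle:
U(A) = 140.
U(B) = 110.
U(C) = 112.
Highest utility is A, so A ≻ C ≻ B.

Bundle A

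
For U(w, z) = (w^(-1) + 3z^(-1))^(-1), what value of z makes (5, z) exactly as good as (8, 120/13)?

U depends on (w, z) only through S = w^(-1) + 3z^(-1), so equal utility means equal S. At (8, 120/13): S = 0.45.
With w = 5: 5^(-1) = 0.2, so 3z^(-1) = 0.45 − 0.2 = 0.25, i.e. z^(-1) = 1/12.
Hence z = 1/(1/12) = 12.
Check: U(5, 12) = 2.2222.

z = 12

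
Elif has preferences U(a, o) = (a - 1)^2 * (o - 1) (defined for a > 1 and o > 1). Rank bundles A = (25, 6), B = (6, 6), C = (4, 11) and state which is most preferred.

Bundle A

Evaluate utility at each bundle:
U(A) = 2880.
U(B) = 125.
U(C) = 90.
Highest utility is A, so A ≻ B ≻ C.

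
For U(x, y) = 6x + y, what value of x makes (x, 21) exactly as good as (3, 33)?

U(3, 33) = 51.
Set U(x, 21) = 51 and solve.
6x + 21 = 51 ⇒ 6x = 30 ⇒ x = 5.
Check: U(5, 21) = 51.

x = 5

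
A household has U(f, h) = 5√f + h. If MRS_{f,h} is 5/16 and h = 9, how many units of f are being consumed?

f = 64

MU_f = 5/(2√f), MU_h = 1.
MRS = 5/(2√f) ÷ 1.
MRS depends only on f: 2.5/√f = 5/16 ⇒ √f = 2.5/(5/16) = 8 ⇒ f = 64.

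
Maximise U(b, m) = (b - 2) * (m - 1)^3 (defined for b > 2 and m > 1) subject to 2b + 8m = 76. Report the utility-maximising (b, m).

MU_b = (m−1)^3, MU_m = 3·(b−2)·(m−1)^2.
MRS = (1/3)·(m−1)/(b−2).
Tangency: set MRS = p_b/p_m = 2/8 = 0.25.
So (1/3)·(m − 1)/(b − 2) = 0.25, i.e. (m − 1) = 0.75·(b − 2).
Rewrite the budget in excess-of-subsistence terms: 2·(b − 2) + 8·(m − 1) = 76 − 2·2 − 8·1 = 64.
Substituting, 8·(b − 2) = 64, so b − 2 = 8 and b* = 10.
Then m − 1 = 0.75·8 = 6, so m* = 7.

b* = 10, m* = 7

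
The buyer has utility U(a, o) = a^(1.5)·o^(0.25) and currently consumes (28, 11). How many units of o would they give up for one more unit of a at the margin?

MU_a = 1.5·√a·o^(0.25) and MU_o = 0.25·a^(1.5)·o^(-0.75).
MRS = MU_a/MU_o = (6)·o/a.
At (28, 11): MRS = 33/14.
So at (28, 11) the consumer would give up 33/14 units of o for one more unit of a.

MRS = 33/14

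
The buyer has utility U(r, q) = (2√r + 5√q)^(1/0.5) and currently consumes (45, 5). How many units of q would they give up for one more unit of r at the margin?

MRS = 2/15

For CES with ρ = 0.5, MRS = (2/5)·√(q/r).
At (45, 5): MRS = 2/15.
The indifference curve has slope −2/15 at this bundle.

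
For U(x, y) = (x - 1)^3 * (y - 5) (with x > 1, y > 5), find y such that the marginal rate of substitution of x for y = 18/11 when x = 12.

y = 11

MU_x = 3·(x−1)^2·(y−5), MU_y = (x−1)^3.
MRS = (3/1)·(y−5)/(x−1).
Substitute x = 12: MRS = (y − 5)/(11/3). Setting this equal to 18/11 gives y − 5 = (18/11)·(11/3) = 6, so y = 11.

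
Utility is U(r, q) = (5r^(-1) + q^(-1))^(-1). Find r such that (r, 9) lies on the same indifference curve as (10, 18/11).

U depends on (r, q) only through S = 5r^(-1) + q^(-1), so equal utility means equal S. At (10, 18/11): S = 10/9.
With q = 9: 9^(-1) = 1/9, so 5r^(-1) = 10/9 − 1/9 = 1, i.e. r^(-1) = 0.2.
Hence r = 1/0.2 = 5.
Check: U(5, 9) = 0.9.

r = 5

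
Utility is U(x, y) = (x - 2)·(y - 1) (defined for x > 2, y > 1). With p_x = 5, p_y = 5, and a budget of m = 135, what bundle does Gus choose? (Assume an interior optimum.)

x* = 14, y* = 13

MU_x = (y−1), MU_y = (x−2).
MRS = (y−1)/(x−2).
Tangency: set MRS = p_x/p_y = 5/5 = 1.
So (y − 1)/(x − 2) = 1, i.e. (y − 1) = (x − 2).
Rewrite the budget in excess-of-subsistence terms: 5·(x − 2) + 5·(y − 1) = 135 − 5·2 − 5·1 = 120.
Substituting, 10·(x − 2) = 120, so x − 2 = 12 and x* = 14.
Then y − 1 = 12, so y* = 13.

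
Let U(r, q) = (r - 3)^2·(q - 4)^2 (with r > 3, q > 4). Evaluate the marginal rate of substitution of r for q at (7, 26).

MRS = 5.5

MU_r = 2·(r−3)·(q−4)^2, MU_q = 2·(r−3)^2·(q−4).
MRS = (q−4)/(r−3).
At (7, 26): MRS = 5.5.
So at (7, 26) the consumer would give up 5.5 units of q for one more unit of r.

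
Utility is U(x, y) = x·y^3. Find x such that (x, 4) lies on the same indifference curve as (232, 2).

x = 29

U(232, 2) = 1856.
Set U(x, 4) = 1856 and solve.
With y = 4: 4^3 = 64, so x = 1856/64 = 29.
Check: U(29, 4) = 1856.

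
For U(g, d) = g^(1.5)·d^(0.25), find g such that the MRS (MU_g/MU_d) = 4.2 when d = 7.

MU_g = 1.5·√g·d^(0.25) and MU_d = 0.25·g^(1.5)·d^(-0.75).
MRS = MU_g/MU_d = (6)·d/g.
Substitute d = 7: MRS = 42/g. Setting 42/g = 4.2 gives g = 42/4.2 = 10.

g = 10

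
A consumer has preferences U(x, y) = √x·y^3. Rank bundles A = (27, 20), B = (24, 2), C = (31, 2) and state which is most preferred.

Evaluate utility at each bundle:
U(A) = 41569.219.
U(B) = 39.192.
U(C) = 44.542.
Highest utility is A, so A ≻ C ≻ B.

Bundle A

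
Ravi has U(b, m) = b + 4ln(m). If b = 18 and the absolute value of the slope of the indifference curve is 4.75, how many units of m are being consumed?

MU_b = 1, MU_m = 4/m.
MRS = 1 ÷ (4/m).
MRS depends only on m: 0.25·m = 4.75 ⇒ m = 4.75/0.25 = 19.

m = 19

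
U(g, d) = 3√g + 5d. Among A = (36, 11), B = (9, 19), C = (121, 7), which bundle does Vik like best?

Bundle B

Evaluate utility at each bundle:
U(A) = 73.000.
U(B) = 104.000.
U(C) = 68.000.
Highest utility is B, so B ≻ A ≻ C.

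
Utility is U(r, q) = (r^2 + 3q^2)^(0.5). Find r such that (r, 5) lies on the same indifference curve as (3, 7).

r = 9

U depends on (r, q) only through S = r^2 + 3q^2, so equal utility means equal S. At (3, 7): S = 156.
With q = 5: 3·5^2 = 75, so r^2 = 156 − 75 = 81.
Hence r = √81 = 9.
Check: U(9, 5) = 12.49.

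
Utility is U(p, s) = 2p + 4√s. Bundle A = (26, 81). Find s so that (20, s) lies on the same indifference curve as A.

s = 144

U(26, 81) = 88.
Set U(20, s) = 88 and solve.
With p = 20: 4√s = 88 − 2·20 = 48, so √s = 12 and s = 144.
Check: U(20, 144) = 88.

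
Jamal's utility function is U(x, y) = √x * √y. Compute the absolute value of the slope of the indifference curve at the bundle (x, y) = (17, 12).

MU_x = 0.5·x^(-0.5)·√y and MU_y = 0.5·√x·y^(-0.5).
MRS = MU_x/MU_y = y/x.
At (17, 12): MRS = 12/17.
The indifference curve has slope −12/17 at this bundle.

MRS = 12/17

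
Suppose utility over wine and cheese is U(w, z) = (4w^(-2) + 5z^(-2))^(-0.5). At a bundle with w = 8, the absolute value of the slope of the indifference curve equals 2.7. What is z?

z = 12

For CES with ρ = -2, MRS = (4/5)·(z/w)^3.
Setting (4/5)·(z/8)^3 = 2.7 gives (z/8)^3 = 3.375, so z/8 = 1.5 and z = 12.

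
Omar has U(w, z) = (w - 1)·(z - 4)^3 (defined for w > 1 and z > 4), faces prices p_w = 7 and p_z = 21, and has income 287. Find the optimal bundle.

MU_w = (z−4)^3, MU_z = 3·(w−1)·(z−4)^2.
MRS = (1/3)·(z−4)/(w−1).
Tangency: set MRS = p_w/p_z = 7/21 = 1/3.
So (1/3)·(z − 4)/(w − 1) = 1/3, i.e. (z − 4) = (w − 1).
Rewrite the budget in excess-of-subsistence terms: 7·(w − 1) + 21·(z − 4) = 287 − 7·1 − 21·4 = 196.
Substituting, 28·(w − 1) = 196, so w − 1 = 7 and w* = 8.
Then z − 4 = 7, so z* = 11.

w* = 8, z* = 11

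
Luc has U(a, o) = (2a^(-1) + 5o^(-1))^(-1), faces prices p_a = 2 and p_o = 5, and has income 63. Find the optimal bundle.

For CES with ρ = -1, MRS = (2/5)·(o/a)^2.
Tangency: set MRS = p_a/p_o = 2/5 = 0.4.
So (o/a)^2 = 1; taking the square root, o/a = 1, i.e. o = a.
Substitute into the budget 2·a + 5·o = 63: 7·a = 63, so a* = 9 and o* = 9.

a* = 9, o* = 9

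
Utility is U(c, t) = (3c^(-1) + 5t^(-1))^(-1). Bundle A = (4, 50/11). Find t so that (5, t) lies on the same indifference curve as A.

t = 4

U depends on (c, t) only through S = 3c^(-1) + 5t^(-1), so equal utility means equal S. At (4, 50/11): S = 1.85.
With c = 5: 3·5^(-1) = 0.6, so 5t^(-1) = 1.85 − 0.6 = 1.25, i.e. t^(-1) = 0.25.
Hence t = 1/0.25 = 4.
Check: U(5, 4) = 0.5405.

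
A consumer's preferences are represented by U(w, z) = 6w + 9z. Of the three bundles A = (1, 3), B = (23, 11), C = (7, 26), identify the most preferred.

Bundle C

Evaluate utility at each bundle:
U(A) = 33.
U(B) = 237.
U(C) = 276.
Highest utility is C, so C ≻ B ≻ A.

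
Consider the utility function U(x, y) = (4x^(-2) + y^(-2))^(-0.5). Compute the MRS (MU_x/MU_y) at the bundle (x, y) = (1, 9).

For CES with ρ = -2, MRS = (4/1)·(y/x)^3.
At (1, 9): MRS = 2916.
The indifference curve has slope −2916 at this bundle.

MRS = 2916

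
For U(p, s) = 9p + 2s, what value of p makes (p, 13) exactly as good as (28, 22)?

p = 30

U(28, 22) = 296.
Set U(p, 13) = 296 and solve.
9p + 2·13 = 296 ⇒ 9p = 270 ⇒ p = 30.
Check: U(30, 13) = 296.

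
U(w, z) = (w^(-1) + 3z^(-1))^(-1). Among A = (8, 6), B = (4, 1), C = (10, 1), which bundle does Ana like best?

Evaluate utility at each bundle:
U(A) = 1.600.
U(B) = 0.308.
U(C) = 0.323.
Highest utility is A, so A ≻ C ≻ B.

Bundle A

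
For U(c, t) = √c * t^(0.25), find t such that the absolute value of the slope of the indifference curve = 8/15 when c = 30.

MU_c = 0.5·c^(-0.5)·t^(0.25) and MU_t = 0.25·√c·t^(-0.75).
MRS = MU_c/MU_t = (2)·t/c.
Substitute c = 30: MRS = t/15. Setting t/15 = 8/15 gives t = (8/15)·15 = 8.

t = 8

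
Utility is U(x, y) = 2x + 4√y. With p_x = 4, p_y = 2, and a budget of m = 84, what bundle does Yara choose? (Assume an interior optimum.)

x* = 19, y* = 4

MU_x = 2, MU_y = 4/(2√y).
MRS = 2 ÷ (4/(2√y)).
Tangency: set MRS = p_x/p_y = 4/2 = 2.
MRS depends only on y: √y = 2 ⇒ √y = 2 ⇒ y* = 4.
From the budget, 4·x = 84 − 2·4 = 76, so x* = 19.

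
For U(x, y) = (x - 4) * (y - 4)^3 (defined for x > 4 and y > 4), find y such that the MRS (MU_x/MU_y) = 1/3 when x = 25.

MU_x = (y−4)^3, MU_y = 3·(x−4)·(y−4)^2.
MRS = (1/3)·(y−4)/(x−4).
Substitute x = 25: MRS = (y − 4)/63. Setting this equal to 1/3 gives y − 4 = (1/3)·63 = 21, so y = 25.

y = 25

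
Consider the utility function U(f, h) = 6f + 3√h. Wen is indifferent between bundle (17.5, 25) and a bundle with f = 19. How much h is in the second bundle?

U(17.5, 25) = 120.
Set U(19, h) = 120 and solve.
With f = 19: 3√h = 120 − 6·19 = 6, so √h = 2 and h = 4.
Check: U(19, 4) = 120.

h = 4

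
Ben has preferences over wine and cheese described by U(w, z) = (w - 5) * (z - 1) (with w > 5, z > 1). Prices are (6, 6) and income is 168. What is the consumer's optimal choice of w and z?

MU_w = (z−1), MU_z = (w−5).
MRS = (z−1)/(w−5).
Tangency: set MRS = p_w/p_z = 6/6 = 1.
So (z − 1)/(w − 5) = 1, i.e. (z − 1) = (w − 5).
Rewrite the budget in excess-of-subsistence terms: 6·(w − 5) + 6·(z − 1) = 168 − 6·5 − 6·1 = 132.
Substituting, 12·(w − 5) = 132, so w − 5 = 11 and w* = 16.
Then z − 1 = 11, so z* = 12.

w* = 16, z* = 12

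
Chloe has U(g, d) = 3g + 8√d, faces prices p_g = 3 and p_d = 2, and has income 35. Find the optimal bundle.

MU_g = 3, MU_d = 8/(2√d).
MRS = 3 ÷ (8/(2√d)).
Tangency: set MRS = p_g/p_d = 3/2 = 1.5.
MRS depends only on d: 0.75·√d = 1.5 ⇒ √d = 1.5/0.75 = 2 ⇒ d* = 4.
From the budget, 3·g = 35 − 2·4 = 27, so g* = 9.

g* = 9, d* = 4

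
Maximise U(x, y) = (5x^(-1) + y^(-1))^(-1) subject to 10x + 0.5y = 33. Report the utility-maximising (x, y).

For CES with ρ = -1, MRS = (5/1)·(y/x)^2.
Tangency: set MRS = p_x/p_y = 10/0.5 = 20.
So (y/x)^2 = 4; taking the square root, y/x = 2, i.e. y = 2·x.
Substitute into the budget 10·x + 0.5·y = 33: 11·x = 33, so x* = 3 and y* = 2·3 = 6.

x* = 3, y* = 6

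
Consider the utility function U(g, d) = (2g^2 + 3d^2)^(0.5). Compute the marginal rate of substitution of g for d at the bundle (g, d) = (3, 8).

MRS = 0.25

For CES with ρ = 2, MRS = (2/3)·(d/g)^(-1).
At (3, 8): MRS = 0.25.
So at (3, 8) the consumer would give up 0.25 units of d for one more unit of g.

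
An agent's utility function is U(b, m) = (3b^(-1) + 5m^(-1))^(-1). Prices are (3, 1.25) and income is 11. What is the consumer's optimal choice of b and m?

b* = 2, m* = 4

For CES with ρ = -1, MRS = (3/5)·(m/b)^2.
Tangency: set MRS = p_b/p_m = 3/1.25 = 2.4.
So (m/b)^2 = 4; taking the square root, m/b = 2, i.e. m = 2·b.
Substitute into the budget 3·b + 1.25·m = 11: 5.5·b = 11, so b* = 2 and m* = 2·2 = 4.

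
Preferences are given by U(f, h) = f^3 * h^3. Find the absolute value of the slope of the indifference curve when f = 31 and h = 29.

MU_f = 3·f^2·h^3 and MU_h = 3·f^3·h^2.
MRS = MU_f/MU_h = h/f.
At (31, 29): MRS = 29/31.
So at (31, 29) the consumer would give up 29/31 units of h for one more unit of f.

MRS = 29/31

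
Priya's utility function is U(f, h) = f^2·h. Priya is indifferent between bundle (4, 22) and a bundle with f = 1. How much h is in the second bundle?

U(4, 22) = 352.
Set U(1, h) = 352 and solve.
With f = 1: 1^2 = 1, so h = 352/1 = 352.
Check: U(1, 352) = 352.

h = 352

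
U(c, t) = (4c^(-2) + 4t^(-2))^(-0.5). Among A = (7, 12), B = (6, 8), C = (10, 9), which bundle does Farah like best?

Bundle C

Evaluate utility at each bundle:
U(A) = 3.023.
U(B) = 2.400.
U(C) = 3.345.
Highest utility is C, so C ≻ A ≻ B.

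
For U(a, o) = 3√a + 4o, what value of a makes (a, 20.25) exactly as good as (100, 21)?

a = 121

U(100, 21) = 114.
Set U(a, 20.25) = 114 and solve.
With o = 20.25: 3√a = 114 − 4·20.25 = 33, so √a = 11 and a = 121.
Check: U(121, 20.25) = 114.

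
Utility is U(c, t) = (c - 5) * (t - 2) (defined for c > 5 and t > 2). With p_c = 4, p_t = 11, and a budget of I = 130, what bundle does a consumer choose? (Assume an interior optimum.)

MU_c = (t−2), MU_t = (c−5).
MRS = (t−2)/(c−5).
Tangency: set MRS = p_c/p_t = 4/11.
So (t − 2)/(c − 5) = 4/11, i.e. (t − 2) = (4/11)·(c − 5).
Rewrite the budget in excess-of-subsistence terms: 4·(c − 5) + 11·(t − 2) = 130 − 4·5 − 11·2 = 88.
Substituting, 8·(c − 5) = 88, so c − 5 = 11 and c* = 16.
Then t − 2 = (4/11)·11 = 4, so t* = 6.

c* = 16, t* = 6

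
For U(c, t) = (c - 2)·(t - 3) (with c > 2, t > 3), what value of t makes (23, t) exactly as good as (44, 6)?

t = 9

U(44, 6) = 126.
Set U(23, t) = 126 and solve.
With c = 23: (23 − 2) = 21, so (t − 3) = 126/21 = 6.
So t = 3 + 6 = 9.
Check: U(23, 9) = 126.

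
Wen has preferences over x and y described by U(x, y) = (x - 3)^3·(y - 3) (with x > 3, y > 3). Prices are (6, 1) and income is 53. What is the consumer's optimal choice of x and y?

MU_x = 3·(x−3)^2·(y−3), MU_y = (x−3)^3.
MRS = (3/1)·(y−3)/(x−3).
Tangency: set MRS = p_x/p_y = 6/1 = 6.
So (3/1)·(y − 3)/(x − 3) = 6, i.e. (y − 3) = 2·(x − 3).
Rewrite the budget in excess-of-subsistence terms: 6·(x − 3) + 1·(y − 3) = 53 − 6·3 − 1·3 = 32.
Substituting, 8·(x − 3) = 32, so x − 3 = 4 and x* = 7.
Then y − 3 = 2·4 = 8, so y* = 11.

x* = 7, y* = 11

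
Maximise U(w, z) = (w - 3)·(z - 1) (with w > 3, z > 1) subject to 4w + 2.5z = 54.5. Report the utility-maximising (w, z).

w* = 8, z* = 9

MU_w = (z−1), MU_z = (w−3).
MRS = (z−1)/(w−3).
Tangency: set MRS = p_w/p_z = 4/2.5 = 1.6.
So (z − 1)/(w − 3) = 1.6, i.e. (z − 1) = 1.6·(w − 3).
Rewrite the budget in excess-of-subsistence terms: 4·(w − 3) + 2.5·(z − 1) = 54.5 − 4·3 − 2.5·1 = 40.
Substituting, 8·(w − 3) = 40, so w − 3 = 5 and w* = 8.
Then z − 1 = 1.6·5 = 8, so z* = 9.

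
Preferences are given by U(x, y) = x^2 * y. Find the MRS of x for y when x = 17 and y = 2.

MU_x = 2·x·y and MU_y = x^2.
MRS = MU_x/MU_y = (2/1)·y/x.
At (17, 2): MRS = 4/17.
The indifference curve has slope −4/17 at this bundle.

MRS = 4/17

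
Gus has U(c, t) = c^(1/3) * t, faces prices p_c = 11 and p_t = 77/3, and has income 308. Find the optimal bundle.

MU_c = 1/3·c^(-2/3)·t and MU_t = c^(1/3).
MRS = MU_c/MU_t = (1/3)·t/c.
Tangency: set MRS = p_c/p_t = 11/(77/3) = 3/7.
So (1/3)·t/c = 3/7, i.e. t = (9/7)·c.
Substitute into the budget 11·c + (77/3)·t = 308: 44·c = 308, so c* = 7.
Then t* = (9/7)·7 = 9.

c* = 7, t* = 9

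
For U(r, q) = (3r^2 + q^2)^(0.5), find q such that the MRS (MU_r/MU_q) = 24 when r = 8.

For CES with ρ = 2, MRS = (3/1)·(q/r)^(-1).
Setting (3/1)·(q/8)^(-1) = 24 gives (q/8)^(-1) = 8, so q/8 = 0.125 and q = 1.

q = 1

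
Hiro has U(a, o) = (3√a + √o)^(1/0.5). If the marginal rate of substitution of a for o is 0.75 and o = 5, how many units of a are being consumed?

a = 80

For CES with ρ = 0.5, MRS = (3/1)·√(o/a).
Setting (3/1)·√(5/a) = 0.75 gives √(5/a) = 0.25, so 5/a = 1/16 and a = 80.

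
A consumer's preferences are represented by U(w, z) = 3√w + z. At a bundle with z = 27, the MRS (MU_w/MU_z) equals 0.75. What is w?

w = 4

MU_w = 3/(2√w), MU_z = 1.
MRS = 3/(2√w) ÷ 1.
MRS depends only on w: 1.5/√w = 0.75 ⇒ √w = 1.5/0.75 = 2 ⇒ w = 4.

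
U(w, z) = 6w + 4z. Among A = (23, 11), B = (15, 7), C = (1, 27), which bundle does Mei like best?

Bundle A

Evaluate utility at each bundle:
U(A) = 182.
U(B) = 118.
U(C) = 114.
Highest utility is A, so A ≻ B ≻ C.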